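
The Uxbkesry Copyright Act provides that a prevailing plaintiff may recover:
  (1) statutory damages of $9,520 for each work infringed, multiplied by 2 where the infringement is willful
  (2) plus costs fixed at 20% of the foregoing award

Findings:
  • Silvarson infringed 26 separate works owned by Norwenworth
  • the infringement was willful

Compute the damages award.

Statutory damages: 26 × $9,520 = $247,520
Doubled: 2 × $247,520 = $495,040
Costs: 20% of $495,040 = $99,008
Award plus costs: $495,040 + $99,008 = $594,048

Award: $594,048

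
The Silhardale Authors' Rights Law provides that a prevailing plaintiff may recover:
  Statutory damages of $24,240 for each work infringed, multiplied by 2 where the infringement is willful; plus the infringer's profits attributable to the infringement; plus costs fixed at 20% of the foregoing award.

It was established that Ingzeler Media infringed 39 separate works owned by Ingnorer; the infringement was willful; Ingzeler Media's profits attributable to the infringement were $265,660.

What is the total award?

$2,587,656

Statutory damages: 39 × $24,240 = $945,360
Doubled: 2 × $945,360 = $1,890,720
Combined award: $1,890,720 + $265,660 = $2,156,380
Costs: 20% of $2,156,380 = $431,276
Award plus costs: $2,156,380 + $431,276 = $2,587,656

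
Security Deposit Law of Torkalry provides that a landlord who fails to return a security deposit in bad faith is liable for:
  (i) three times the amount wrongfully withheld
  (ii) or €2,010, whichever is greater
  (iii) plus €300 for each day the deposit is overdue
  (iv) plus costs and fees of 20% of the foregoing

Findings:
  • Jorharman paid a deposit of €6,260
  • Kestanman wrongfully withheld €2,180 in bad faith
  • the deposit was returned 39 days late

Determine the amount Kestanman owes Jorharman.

Trebled: 3 × €2,180 = €6,540
Minimum €2,010: €6,540 meets the minimum, no increase.
Late-return penalty: 39 × €300 = €11,700
Damages plus late penalty: €6,540 + €11,700 = €18,240
Costs and fees: 20% of €18,240 = €3,648
Total recovery: €18,240 + €3,648 = €21,888

€21,888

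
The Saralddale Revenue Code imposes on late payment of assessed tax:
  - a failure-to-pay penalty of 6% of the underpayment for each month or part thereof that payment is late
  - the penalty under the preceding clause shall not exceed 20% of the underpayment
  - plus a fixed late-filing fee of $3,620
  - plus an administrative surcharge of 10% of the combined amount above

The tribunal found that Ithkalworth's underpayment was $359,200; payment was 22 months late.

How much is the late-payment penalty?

Accrued rate: 6% × 22 = 132%, capped at 20% → 20%
Failure-to-pay penalty: 20% of $359,200 = $71,840
Penalty before surcharge: $71,840 + $3,620 = $75,460
Administrative surcharge: 10% of $75,460 = $7,546
Total penalty: $75,460 + $7,546 = $83,006

Penalty: $83,006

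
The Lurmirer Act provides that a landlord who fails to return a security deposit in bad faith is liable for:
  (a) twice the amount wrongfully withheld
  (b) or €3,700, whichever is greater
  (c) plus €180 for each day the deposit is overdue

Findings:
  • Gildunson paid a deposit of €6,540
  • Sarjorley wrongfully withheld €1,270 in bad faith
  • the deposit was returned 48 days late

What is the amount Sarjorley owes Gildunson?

€12,340

Doubled: 2 × €1,270 = €2,540
Minimum €3,700: €2,540 is below the minimum → €3,700
Late-return penalty: 48 × €180 = €8,640
Damages plus late penalty: €3,700 + €8,640 = €12,340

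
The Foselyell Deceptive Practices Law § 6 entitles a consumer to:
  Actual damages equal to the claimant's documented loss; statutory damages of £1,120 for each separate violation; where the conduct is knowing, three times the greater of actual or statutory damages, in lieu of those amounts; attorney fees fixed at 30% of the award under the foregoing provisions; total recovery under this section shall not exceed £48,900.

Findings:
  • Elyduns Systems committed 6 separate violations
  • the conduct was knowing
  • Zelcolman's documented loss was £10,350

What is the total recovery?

£40,365

Statutory damages: 6 × £1,120 = £6,720
Greater of actual damages (£10,350) or statutory damages (£6,720): £10,350
Trebled: 3 × £10,350 = £31,050
Attorney fees: 30% of £31,050 = £9,315
Total before cap: £31,050 + £9,315 = £40,365
Cap at £48,900: £40,365 is within the cap, no reduction.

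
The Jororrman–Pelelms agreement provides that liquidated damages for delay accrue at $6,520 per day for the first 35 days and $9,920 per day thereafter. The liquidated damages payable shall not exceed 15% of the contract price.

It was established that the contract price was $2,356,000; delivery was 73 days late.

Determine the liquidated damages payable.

First 35 days: 35 × $6,520 = $228,200
Remaining days: (73 − 35) × $9,920 = $376,960
Accrued per-day damages: $228,200 + $376,960 = $605,160
Cap: 15% of $2,356,000 = $353,400
Cap at $353,400: $605,160 exceeds the cap → $353,400

$353,400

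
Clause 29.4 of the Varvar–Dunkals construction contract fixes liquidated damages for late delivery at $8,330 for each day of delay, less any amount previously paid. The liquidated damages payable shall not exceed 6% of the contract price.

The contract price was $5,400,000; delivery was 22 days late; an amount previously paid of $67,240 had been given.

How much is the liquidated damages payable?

Liquidated damages: $116,020

Per-day damages: 22 × $8,330 = $183,260
Less amount previously paid: $183,260 − $67,240 = $116,020
Cap: 6% of $5,400,000 = $324,000
Cap at $324,000: $116,020 is within the cap, no reduction.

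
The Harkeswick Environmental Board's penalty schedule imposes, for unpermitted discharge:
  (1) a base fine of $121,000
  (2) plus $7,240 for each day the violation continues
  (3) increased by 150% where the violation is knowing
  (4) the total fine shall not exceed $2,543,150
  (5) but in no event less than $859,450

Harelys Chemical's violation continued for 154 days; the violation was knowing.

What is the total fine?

$2,543,150

Per-day component: 154 × $7,240 = $1,114,960
Base plus per-day: $121,000 + $1,114,960 = $1,235,960
Enhancement: 150% of $1,235,960 = $1,853,940
Enhanced fine: $1,235,960 + $1,853,940 = $3,089,900
Cap at $2,543,150: $3,089,900 exceeds the cap → $2,543,150
Minimum $859,450: $2,543,150 meets the minimum, no increase.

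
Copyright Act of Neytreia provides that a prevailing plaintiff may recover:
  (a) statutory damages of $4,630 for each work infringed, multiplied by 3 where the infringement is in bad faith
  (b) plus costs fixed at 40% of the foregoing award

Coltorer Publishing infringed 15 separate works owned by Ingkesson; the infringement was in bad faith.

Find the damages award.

$291,690

Statutory damages: 15 × $4,630 = $69,450
Trebled: 3 × $69,450 = $208,350
Costs: 40% of $208,350 = $83,340
Award plus costs: $208,350 + $83,340 = $291,690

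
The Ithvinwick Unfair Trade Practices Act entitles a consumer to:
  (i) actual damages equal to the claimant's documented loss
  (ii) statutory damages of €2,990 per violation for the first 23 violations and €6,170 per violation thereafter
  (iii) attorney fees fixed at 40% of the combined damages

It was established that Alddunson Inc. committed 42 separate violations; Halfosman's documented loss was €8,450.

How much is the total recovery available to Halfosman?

First 23 violations: 23 × €2,990 = €68,770
Remaining violations: (42 − 23) × €6,170 = €117,230
Statutory damages: €68,770 + €117,230 = €186,000
Combined damages: €8,450 + €186,000 = €194,450
Attorney fees: 40% of €194,450 = €77,780
Total recovery: €194,450 + €77,780 = €272,230

€272,230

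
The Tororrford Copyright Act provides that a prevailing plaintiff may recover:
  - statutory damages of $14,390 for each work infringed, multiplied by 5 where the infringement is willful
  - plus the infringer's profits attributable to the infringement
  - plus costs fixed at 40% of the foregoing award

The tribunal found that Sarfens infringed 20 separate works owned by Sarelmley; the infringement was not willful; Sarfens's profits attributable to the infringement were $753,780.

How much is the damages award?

Statutory damages: 20 × $14,390 = $287,800
Infringement not willful: no ×5 enhancement.
Combined award: $287,800 + $753,780 = $1,041,580
Costs: 40% of $1,041,580 = $416,632
Award plus costs: $1,041,580 + $416,632 = $1,458,212

$1,458,212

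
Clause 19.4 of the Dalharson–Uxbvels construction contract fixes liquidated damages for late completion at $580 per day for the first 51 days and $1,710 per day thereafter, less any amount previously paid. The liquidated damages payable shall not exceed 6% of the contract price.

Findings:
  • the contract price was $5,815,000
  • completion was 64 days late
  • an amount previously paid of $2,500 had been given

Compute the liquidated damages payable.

First 51 days: 51 × $580 = $29,580
Remaining days: (64 − 51) × $1,710 = $22,230
Accrued per-day damages: $29,580 + $22,230 = $51,810
Less amount previously paid: $51,810 − $2,500 = $49,310
Cap: 6% of $5,815,000 = $348,900
Cap at $348,900: $49,310 is within the cap, no reduction.

$49,310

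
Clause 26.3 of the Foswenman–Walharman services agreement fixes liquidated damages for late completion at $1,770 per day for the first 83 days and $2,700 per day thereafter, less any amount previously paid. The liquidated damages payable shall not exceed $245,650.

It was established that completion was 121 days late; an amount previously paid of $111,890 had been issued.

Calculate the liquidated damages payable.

First 83 days: 83 × $1,770 = $146,910
Remaining days: (121 − 83) × $2,700 = $102,600
Accrued per-day damages: $146,910 + $102,600 = $249,510
Less amount previously paid: $249,510 − $111,890 = $137,620
Cap at $245,650: $137,620 is within the cap, no reduction.

Liquidated damages: $137,620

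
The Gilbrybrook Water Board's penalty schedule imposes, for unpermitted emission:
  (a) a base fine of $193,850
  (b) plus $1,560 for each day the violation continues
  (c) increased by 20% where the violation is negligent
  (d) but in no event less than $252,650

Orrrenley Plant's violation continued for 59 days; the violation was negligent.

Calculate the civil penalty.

$343,068

Per-day component: 59 × $1,560 = $92,040
Base plus per-day: $193,850 + $92,040 = $285,890
Enhancement: 20% of $285,890 = $57,178
Enhanced fine: $285,890 + $57,178 = $343,068
Minimum $252,650: $343,068 meets the minimum, no increase.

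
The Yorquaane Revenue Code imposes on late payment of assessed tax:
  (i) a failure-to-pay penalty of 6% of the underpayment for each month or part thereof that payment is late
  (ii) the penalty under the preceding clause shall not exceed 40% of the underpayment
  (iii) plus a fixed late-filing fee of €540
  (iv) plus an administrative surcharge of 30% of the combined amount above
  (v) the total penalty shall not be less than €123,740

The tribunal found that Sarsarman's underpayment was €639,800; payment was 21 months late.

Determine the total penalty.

€333,398

Accrued rate: 6% × 21 = 126%, capped at 40% → 40%
Failure-to-pay penalty: 40% of €639,800 = €255,920
Penalty before surcharge: €255,920 + €540 = €256,460
Administrative surcharge: 30% of €256,460 = €76,938
Total penalty: €256,460 + €76,938 = €333,398
Minimum €123,740: €333,398 meets the minimum, no increase.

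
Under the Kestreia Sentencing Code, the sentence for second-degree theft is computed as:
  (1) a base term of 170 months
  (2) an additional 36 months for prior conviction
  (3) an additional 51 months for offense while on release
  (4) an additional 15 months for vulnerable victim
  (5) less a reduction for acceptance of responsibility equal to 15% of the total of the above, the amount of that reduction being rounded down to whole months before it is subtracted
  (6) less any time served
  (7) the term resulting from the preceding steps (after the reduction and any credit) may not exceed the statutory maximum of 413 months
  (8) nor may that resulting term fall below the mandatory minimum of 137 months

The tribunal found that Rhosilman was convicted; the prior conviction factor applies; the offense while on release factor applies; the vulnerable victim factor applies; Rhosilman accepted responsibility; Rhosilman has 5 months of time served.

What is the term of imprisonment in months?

Prior conviction enhancement: +36 months
Offense while on release enhancement: +51 months
Vulnerable victim enhancement: +15 months
Adjusted term: 170 months + 36 months + 51 months + 15 months = 272 months
Acceptance of responsibility reduction: 15% of 272 months = 40 months (rounded down)
After reduction: 272 − 40 = 232 months
Less time served: 232 months − 5 months = 227 months
Cap at 413 months: 227 months is within the cap, no reduction.
Minimum 137 months: 227 months meets the minimum, no increase.

227 months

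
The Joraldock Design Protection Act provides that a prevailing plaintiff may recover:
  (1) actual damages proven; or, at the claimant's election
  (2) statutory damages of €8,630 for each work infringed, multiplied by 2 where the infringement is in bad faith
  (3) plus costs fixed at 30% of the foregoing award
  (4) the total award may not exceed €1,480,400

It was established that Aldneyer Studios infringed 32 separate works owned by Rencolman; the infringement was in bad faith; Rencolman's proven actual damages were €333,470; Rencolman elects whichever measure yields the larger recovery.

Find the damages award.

Statutory damages: 32 × €8,630 = €276,160
Doubled: 2 × €276,160 = €552,320
Greater of actual damages (€333,470) or enhanced statutory damages (€552,320): €552,320
Costs: 30% of €552,320 = €165,696
Award plus costs: €552,320 + €165,696 = €718,016
Cap at €1,480,400: €718,016 is within the cap, no reduction.

€718,016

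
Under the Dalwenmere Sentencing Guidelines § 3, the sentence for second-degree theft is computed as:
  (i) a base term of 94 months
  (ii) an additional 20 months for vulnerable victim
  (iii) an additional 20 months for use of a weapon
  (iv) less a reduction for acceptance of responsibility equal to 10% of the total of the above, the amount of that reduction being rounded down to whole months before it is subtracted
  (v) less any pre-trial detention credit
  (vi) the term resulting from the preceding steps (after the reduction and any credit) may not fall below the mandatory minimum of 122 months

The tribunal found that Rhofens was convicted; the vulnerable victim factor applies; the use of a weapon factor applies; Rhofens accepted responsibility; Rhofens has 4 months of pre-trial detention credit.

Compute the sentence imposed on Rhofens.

Vulnerable victim enhancement: +20 months
Use of a weapon enhancement: +20 months
Adjusted term: 94 months + 20 months + 20 months = 134 months
Acceptance of responsibility reduction: 10% of 134 months = 13 months (rounded down)
After reduction: 134 − 13 = 121 months
Less pre-trial detention credit: 121 months − 4 months = 117 months
Minimum 122 months: 117 months is below the minimum → 122 months

122 months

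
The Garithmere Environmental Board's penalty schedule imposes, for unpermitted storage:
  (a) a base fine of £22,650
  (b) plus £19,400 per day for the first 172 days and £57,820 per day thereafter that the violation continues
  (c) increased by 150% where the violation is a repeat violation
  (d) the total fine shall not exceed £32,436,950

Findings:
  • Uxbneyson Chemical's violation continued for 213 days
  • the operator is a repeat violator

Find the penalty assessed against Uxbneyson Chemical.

First 172 days: 172 × £19,400 = £3,336,800
Remaining days: (213 − 172) × £57,820 = £2,370,620
Per-day component: £3,336,800 + £2,370,620 = £5,707,420
Base plus per-day: £22,650 + £5,707,420 = £5,730,070
Enhancement: 150% of £5,730,070 = £8,595,105
Enhanced fine: £5,730,070 + £8,595,105 = £14,325,175
Cap at £32,436,950: £14,325,175 is within the cap, no reduction.

£14,325,175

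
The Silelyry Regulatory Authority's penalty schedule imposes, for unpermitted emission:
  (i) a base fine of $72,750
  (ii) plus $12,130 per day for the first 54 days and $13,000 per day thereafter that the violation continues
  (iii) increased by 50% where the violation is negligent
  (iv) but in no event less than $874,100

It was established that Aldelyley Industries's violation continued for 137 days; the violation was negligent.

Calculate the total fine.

First 54 days: 54 × $12,130 = $655,020
Remaining days: (137 − 54) × $13,000 = $1,079,000
Per-day component: $655,020 + $1,079,000 = $1,734,020
Base plus per-day: $72,750 + $1,734,020 = $1,806,770
Enhancement: 50% of $1,806,770 = $903,385
Enhanced fine: $1,806,770 + $903,385 = $2,710,155
Minimum $874,100: $2,710,155 meets the minimum, no increase.

$2,710,155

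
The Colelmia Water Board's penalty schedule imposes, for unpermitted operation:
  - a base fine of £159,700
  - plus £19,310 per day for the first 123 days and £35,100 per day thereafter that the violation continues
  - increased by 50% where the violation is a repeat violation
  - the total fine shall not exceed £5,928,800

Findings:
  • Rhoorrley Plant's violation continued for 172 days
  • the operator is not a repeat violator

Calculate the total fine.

£4,254,730

First 123 days: 123 × £19,310 = £2,375,130
Remaining days: (172 − 123) × £35,100 = £1,719,900
Per-day component: £2,375,130 + £1,719,900 = £4,095,030
Base plus per-day: £159,700 + £4,095,030 = £4,254,730
The operator is not a repeat violator: no 50% increase.
Cap at £5,928,800: £4,254,730 is within the cap, no reduction.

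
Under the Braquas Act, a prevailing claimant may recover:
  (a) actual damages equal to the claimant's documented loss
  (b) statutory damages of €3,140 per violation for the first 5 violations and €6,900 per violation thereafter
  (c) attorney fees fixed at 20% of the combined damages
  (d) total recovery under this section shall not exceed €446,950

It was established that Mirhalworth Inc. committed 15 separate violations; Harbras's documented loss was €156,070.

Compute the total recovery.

€288,924

First 5 violations: 5 × €3,140 = €15,700
Remaining violations: (15 − 5) × €6,900 = €69,000
Statutory damages: €15,700 + €69,000 = €84,700
Combined damages: €156,070 + €84,700 = €240,770
Attorney fees: 20% of €240,770 = €48,154
Total before cap: €240,770 + €48,154 = €288,924
Cap at €446,950: €288,924 is within the cap, no reduction.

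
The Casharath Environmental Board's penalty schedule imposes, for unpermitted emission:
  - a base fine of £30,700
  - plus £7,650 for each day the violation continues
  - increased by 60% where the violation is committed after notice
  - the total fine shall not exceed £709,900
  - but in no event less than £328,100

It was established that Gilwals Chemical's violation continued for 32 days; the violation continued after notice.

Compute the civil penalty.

Per-day component: 32 × £7,650 = £244,800
Base plus per-day: £30,700 + £244,800 = £275,500
Enhancement: 60% of £275,500 = £165,300
Enhanced fine: £275,500 + £165,300 = £440,800
Cap at £709,900: £440,800 is within the cap, no reduction.
Minimum £328,100: £440,800 meets the minimum, no increase.

£440,800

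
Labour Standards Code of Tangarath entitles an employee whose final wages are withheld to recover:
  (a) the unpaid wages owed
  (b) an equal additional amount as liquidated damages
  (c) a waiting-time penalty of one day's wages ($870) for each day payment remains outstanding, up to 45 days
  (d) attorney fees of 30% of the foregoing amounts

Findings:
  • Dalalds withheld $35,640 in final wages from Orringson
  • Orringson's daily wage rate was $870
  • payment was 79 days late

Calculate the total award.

Liquidated damages (equal amount): $35,640
Penalty days: min(79, 45) = 45
Waiting-time penalty: 45 × $870 = $39,150
Subtotal: $35,640 + $35,640 + $39,150 = $110,430
Attorney fees: 30% of $110,430 = $33,129
Total award: $110,430 + $33,129 = $143,559

$143,559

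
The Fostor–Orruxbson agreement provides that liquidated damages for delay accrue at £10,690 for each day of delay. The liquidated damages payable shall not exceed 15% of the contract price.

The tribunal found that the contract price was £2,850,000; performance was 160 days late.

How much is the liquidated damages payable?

Per-day damages: 160 × £10,690 = £1,710,400
Cap: 15% of £2,850,000 = £427,500
Cap at £427,500: £1,710,400 exceeds the cap → £427,500

£427,500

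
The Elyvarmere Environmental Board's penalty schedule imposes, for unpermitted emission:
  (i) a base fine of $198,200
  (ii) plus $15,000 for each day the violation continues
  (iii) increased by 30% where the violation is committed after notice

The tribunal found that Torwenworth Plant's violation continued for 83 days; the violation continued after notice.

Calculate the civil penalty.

Per-day component: 83 × $15,000 = $1,245,000
Base plus per-day: $198,200 + $1,245,000 = $1,443,200
Enhancement: 30% of $1,443,200 = $432,960
Enhanced fine: $1,443,200 + $432,960 = $1,876,160

$1,876,160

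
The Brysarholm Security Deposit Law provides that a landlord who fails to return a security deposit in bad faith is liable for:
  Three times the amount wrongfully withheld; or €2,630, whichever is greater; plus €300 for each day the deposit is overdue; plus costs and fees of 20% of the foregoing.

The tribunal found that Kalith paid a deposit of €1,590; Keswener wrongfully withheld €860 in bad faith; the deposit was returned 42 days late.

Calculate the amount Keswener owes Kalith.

€18,276

Trebled: 3 × €860 = €2,580
Minimum €2,630: €2,580 is below the minimum → €2,630
Late-return penalty: 42 × €300 = €12,600
Damages plus late penalty: €2,630 + €12,600 = €15,230
Costs and fees: 20% of €15,230 = €3,046
Total recovery: €15,230 + €3,046 = €18,276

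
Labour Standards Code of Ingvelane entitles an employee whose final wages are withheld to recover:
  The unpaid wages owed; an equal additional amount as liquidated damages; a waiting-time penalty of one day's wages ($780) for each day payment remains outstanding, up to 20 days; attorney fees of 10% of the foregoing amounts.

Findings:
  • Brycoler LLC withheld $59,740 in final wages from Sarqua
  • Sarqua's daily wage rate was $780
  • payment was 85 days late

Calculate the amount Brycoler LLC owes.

Liquidated damages (equal amount): $59,740
Penalty days: min(85, 20) = 20
Waiting-time penalty: 20 × $780 = $15,600
Subtotal: $59,740 + $59,740 + $15,600 = $135,080
Attorney fees: 10% of $135,080 = $13,508
Total award: $135,080 + $13,508 = $148,588

Total award: $148,588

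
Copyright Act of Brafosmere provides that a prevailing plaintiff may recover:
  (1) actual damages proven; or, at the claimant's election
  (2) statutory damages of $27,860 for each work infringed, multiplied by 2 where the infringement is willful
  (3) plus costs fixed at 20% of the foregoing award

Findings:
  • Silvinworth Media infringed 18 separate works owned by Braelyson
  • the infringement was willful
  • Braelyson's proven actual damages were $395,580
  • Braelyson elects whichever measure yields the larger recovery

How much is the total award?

$1,203,552

Statutory damages: 18 × $27,860 = $501,480
Doubled: 2 × $501,480 = $1,002,960
Greater of actual damages ($395,580) or enhanced statutory damages ($1,002,960): $1,002,960
Costs: 20% of $1,002,960 = $200,592
Award plus costs: $1,002,960 + $200,592 = $1,203,552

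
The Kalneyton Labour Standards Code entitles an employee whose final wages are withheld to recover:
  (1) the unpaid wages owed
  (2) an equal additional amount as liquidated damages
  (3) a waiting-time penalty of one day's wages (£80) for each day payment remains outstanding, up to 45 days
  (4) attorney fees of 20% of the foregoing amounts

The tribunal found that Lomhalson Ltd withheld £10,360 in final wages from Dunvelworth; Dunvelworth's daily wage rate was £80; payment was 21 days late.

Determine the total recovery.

£26,880

Liquidated damages (equal amount): £10,360
Penalty days: min(21, 45) = 21
Waiting-time penalty: 21 × £80 = £1,680
Subtotal: £10,360 + £10,360 + £1,680 = £22,400
Attorney fees: 20% of £22,400 = £4,480
Total award: £22,400 + £4,480 = £26,880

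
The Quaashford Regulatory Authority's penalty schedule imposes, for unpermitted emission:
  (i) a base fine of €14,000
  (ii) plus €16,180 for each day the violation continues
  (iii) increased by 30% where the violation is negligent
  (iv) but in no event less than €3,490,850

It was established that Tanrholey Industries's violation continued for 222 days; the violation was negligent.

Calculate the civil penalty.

€4,687,748

Per-day component: 222 × €16,180 = €3,591,960
Base plus per-day: €14,000 + €3,591,960 = €3,605,960
Enhancement: 30% of €3,605,960 = €1,081,788
Enhanced fine: €3,605,960 + €1,081,788 = €4,687,748
Minimum €3,490,850: €4,687,748 meets the minimum, no increase.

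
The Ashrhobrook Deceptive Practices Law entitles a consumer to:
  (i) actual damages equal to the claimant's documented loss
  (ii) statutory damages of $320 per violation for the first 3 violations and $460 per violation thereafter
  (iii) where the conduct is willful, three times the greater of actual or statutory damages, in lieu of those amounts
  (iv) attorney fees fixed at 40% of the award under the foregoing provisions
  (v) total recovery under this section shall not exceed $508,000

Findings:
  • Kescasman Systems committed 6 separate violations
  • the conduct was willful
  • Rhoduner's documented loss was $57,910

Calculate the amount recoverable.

$243,222

First 3 violations: 3 × $320 = $960
Remaining violations: (6 − 3) × $460 = $1,380
Statutory damages: $960 + $1,380 = $2,340
Greater of actual damages ($57,910) or statutory damages ($2,340): $57,910
Trebled: 3 × $57,910 = $173,730
Attorney fees: 40% of $173,730 = $69,492
Total before cap: $173,730 + $69,492 = $243,222
Cap at $508,000: $243,222 is within the cap, no reduction.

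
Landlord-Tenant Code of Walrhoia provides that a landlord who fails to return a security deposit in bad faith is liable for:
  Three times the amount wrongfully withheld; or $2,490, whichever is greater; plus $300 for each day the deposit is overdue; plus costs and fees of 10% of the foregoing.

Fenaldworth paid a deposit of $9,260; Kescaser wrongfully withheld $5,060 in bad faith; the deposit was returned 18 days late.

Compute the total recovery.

$22,638

Trebled: 3 × $5,060 = $15,180
Minimum $2,490: $15,180 meets the minimum, no increase.
Late-return penalty: 18 × $300 = $5,400
Damages plus late penalty: $15,180 + $5,400 = $20,580
Costs and fees: 10% of $20,580 = $2,058
Total recovery: $20,580 + $2,058 = $22,638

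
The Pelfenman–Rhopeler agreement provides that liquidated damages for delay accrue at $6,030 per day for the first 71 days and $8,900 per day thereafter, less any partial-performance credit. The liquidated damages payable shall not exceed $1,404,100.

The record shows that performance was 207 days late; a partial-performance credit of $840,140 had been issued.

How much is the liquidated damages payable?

$798,390

First 71 days: 71 × $6,030 = $428,130
Remaining days: (207 − 71) × $8,900 = $1,210,400
Accrued per-day damages: $428,130 + $1,210,400 = $1,638,530
Less partial-performance credit: $1,638,530 − $840,140 = $798,390
Cap at $1,404,100: $798,390 is within the cap, no reduction.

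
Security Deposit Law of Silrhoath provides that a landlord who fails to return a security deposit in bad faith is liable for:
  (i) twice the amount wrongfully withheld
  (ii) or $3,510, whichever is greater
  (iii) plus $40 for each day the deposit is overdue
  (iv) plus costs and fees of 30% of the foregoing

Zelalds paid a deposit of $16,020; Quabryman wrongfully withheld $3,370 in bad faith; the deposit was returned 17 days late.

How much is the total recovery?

$9,646

Doubled: 2 × $3,370 = $6,740
Minimum $3,510: $6,740 meets the minimum, no increase.
Late-return penalty: 17 × $40 = $680
Damages plus late penalty: $6,740 + $680 = $7,420
Costs and fees: 30% of $7,420 = $2,226
Total recovery: $7,420 + $2,226 = $9,646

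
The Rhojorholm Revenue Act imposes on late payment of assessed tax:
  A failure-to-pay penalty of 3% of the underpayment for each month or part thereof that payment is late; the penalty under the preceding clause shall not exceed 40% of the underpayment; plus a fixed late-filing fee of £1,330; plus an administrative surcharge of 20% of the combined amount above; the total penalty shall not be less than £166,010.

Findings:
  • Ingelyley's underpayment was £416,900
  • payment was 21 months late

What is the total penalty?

£201,708

Accrued rate: 3% × 21 = 63%, capped at 40% → 40%
Failure-to-pay penalty: 40% of £416,900 = £166,760
Penalty before surcharge: £166,760 + £1,330 = £168,090
Administrative surcharge: 20% of £168,090 = £33,618
Total penalty: £168,090 + £33,618 = £201,708
Minimum £166,010: £201,708 meets the minimum, no increase.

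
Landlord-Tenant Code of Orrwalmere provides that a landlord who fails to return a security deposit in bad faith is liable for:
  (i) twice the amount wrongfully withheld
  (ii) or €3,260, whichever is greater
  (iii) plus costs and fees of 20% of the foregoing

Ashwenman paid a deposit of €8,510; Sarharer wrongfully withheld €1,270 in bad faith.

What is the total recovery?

€3,912

Doubled: 2 × €1,270 = €2,540
Minimum €3,260: €2,540 is below the minimum → €3,260
Costs and fees: 20% of €3,260 = €652
Total recovery: €3,260 + €652 = €3,912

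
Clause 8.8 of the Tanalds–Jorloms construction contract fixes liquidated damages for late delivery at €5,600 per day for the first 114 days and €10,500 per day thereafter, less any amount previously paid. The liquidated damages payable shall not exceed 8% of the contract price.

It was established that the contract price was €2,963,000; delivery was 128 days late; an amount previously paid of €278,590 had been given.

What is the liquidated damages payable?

First 114 days: 114 × €5,600 = €638,400
Remaining days: (128 − 114) × €10,500 = €147,000
Accrued per-day damages: €638,400 + €147,000 = €785,400
Less amount previously paid: €785,400 − €278,590 = €506,810
Cap: 8% of €2,963,000 = €237,040
Cap at €237,040: €506,810 exceeds the cap → €237,040

€237,040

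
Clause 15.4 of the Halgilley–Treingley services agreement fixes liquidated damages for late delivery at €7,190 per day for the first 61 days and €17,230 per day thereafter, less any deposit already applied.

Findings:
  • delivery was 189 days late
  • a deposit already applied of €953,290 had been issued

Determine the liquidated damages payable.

€1,690,740

First 61 days: 61 × €7,190 = €438,590
Remaining days: (189 − 61) × €17,230 = €2,205,440
Accrued per-day damages: €438,590 + €2,205,440 = €2,644,030
Less deposit already applied: €2,644,030 − €953,290 = €1,690,740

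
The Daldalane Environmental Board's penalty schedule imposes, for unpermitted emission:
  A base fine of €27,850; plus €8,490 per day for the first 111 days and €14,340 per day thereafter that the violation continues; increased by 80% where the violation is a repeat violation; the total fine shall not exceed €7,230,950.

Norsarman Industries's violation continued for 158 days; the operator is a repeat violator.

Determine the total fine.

€2,959,596

First 111 days: 111 × €8,490 = €942,390
Remaining days: (158 − 111) × €14,340 = €673,980
Per-day component: €942,390 + €673,980 = €1,616,370
Base plus per-day: €27,850 + €1,616,370 = €1,644,220
Enhancement: 80% of €1,644,220 = €1,315,376
Enhanced fine: €1,644,220 + €1,315,376 = €2,959,596
Cap at €7,230,950: €2,959,596 is within the cap, no reduction.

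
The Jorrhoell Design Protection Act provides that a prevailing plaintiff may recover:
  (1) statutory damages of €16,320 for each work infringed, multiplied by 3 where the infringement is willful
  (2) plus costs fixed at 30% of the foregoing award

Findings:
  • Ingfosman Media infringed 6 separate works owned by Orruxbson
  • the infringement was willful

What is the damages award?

Statutory damages: 6 × €16,320 = €97,920
Trebled: 3 × €97,920 = €293,760
Costs: 30% of €293,760 = €88,128
Award plus costs: €293,760 + €88,128 = €381,888

Award: €381,888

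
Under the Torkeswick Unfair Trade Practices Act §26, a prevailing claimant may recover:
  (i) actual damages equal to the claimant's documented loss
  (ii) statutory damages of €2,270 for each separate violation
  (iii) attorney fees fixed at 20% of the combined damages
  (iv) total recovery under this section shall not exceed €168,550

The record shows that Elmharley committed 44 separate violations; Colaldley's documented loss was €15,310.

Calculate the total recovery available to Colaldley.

Statutory damages: 44 × €2,270 = €99,880
Combined damages: €15,310 + €99,880 = €115,190
Attorney fees: 20% of €115,190 = €23,038
Total before cap: €115,190 + €23,038 = €138,228
Cap at €168,550: €138,228 is within the cap, no reduction.

€138,228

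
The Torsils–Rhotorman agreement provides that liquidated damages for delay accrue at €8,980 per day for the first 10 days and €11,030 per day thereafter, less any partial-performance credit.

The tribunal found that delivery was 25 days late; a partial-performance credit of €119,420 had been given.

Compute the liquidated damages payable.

€135,830

First 10 days: 10 × €8,980 = €89,800
Remaining days: (25 − 10) × €11,030 = €165,450
Accrued per-day damages: €89,800 + €165,450 = €255,250
Less partial-performance credit: €255,250 − €119,420 = €135,830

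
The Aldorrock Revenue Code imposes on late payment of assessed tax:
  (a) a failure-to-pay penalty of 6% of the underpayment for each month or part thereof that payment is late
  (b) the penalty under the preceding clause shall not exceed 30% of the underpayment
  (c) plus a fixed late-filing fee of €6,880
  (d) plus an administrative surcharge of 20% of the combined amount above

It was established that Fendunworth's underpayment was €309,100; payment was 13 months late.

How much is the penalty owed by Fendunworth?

€119,532

Accrued rate: 6% × 13 = 78%, capped at 30% → 30%
Failure-to-pay penalty: 30% of €309,100 = €92,730
Penalty before surcharge: €92,730 + €6,880 = €99,610
Administrative surcharge: 20% of €99,610 = €19,922
Total penalty: €99,610 + €19,922 = €119,532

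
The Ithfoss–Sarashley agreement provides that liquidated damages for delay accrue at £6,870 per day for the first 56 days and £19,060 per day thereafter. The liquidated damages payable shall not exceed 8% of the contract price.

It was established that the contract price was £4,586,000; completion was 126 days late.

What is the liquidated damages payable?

£366,880

First 56 days: 56 × £6,870 = £384,720
Remaining days: (126 − 56) × £19,060 = £1,334,200
Accrued per-day damages: £384,720 + £1,334,200 = £1,718,920
Cap: 8% of £4,586,000 = £366,880
Cap at £366,880: £1,718,920 exceeds the cap → £366,880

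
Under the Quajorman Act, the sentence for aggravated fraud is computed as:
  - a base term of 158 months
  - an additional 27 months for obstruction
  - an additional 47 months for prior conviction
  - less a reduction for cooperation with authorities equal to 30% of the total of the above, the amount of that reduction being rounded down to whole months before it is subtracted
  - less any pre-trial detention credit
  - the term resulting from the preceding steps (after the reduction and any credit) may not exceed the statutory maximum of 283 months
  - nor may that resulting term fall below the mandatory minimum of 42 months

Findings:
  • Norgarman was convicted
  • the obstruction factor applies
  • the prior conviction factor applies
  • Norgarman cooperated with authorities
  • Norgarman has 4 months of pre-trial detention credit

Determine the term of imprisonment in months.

159 months

Obstruction enhancement: +27 months
Prior conviction enhancement: +47 months
Adjusted term: 158 months + 27 months + 47 months = 232 months
Cooperation with authorities reduction: 30% of 232 months = 69 months (rounded down)
After reduction: 232 − 69 = 163 months
Less pre-trial detention credit: 163 months − 4 months = 159 months
Cap at 283 months: 159 months is within the cap, no reduction.
Minimum 42 months: 159 months meets the minimum, no increase.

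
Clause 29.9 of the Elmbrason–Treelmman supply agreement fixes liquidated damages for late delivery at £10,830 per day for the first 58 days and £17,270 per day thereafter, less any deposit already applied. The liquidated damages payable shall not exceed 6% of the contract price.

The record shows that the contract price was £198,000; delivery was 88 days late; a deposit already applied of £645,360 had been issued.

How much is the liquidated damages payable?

£11,880

First 58 days: 58 × £10,830 = £628,140
Remaining days: (88 − 58) × £17,270 = £518,100
Accrued per-day damages: £628,140 + £518,100 = £1,146,240
Less deposit already applied: £1,146,240 − £645,360 = £500,880
Cap: 6% of £198,000 = £11,880
Cap at £11,880: £500,880 exceeds the cap → £11,880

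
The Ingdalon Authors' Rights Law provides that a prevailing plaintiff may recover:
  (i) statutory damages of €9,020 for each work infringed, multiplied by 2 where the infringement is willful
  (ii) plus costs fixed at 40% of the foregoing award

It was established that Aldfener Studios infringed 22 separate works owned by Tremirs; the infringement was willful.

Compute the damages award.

€555,632

Statutory damages: 22 × €9,020 = €198,440
Doubled: 2 × €198,440 = €396,880
Costs: 40% of €396,880 = €158,752
Award plus costs: €396,880 + €158,752 = €555,632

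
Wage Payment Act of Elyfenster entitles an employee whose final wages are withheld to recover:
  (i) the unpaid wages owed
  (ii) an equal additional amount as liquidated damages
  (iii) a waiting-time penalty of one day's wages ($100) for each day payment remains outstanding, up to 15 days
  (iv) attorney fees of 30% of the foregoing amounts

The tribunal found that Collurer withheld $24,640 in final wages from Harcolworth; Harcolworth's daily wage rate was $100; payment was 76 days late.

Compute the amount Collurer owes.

Liquidated damages (equal amount): $24,640
Penalty days: min(76, 15) = 15
Waiting-time penalty: 15 × $100 = $1,500
Subtotal: $24,640 + $24,640 + $1,500 = $50,780
Attorney fees: 30% of $50,780 = $15,234
Total award: $50,780 + $15,234 = $66,014

$66,014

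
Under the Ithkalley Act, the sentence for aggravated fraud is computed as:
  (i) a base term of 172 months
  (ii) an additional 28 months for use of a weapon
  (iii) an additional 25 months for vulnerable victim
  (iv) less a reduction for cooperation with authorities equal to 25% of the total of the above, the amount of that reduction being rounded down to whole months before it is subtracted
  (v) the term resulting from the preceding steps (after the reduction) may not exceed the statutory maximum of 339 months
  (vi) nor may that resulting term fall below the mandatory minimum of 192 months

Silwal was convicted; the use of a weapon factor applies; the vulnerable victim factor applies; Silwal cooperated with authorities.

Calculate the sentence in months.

Use of a weapon enhancement: +28 months
Vulnerable victim enhancement: +25 months
Adjusted term: 172 months + 28 months + 25 months = 225 months
Cooperation with authorities reduction: 25% of 225 months = 56 months (rounded down)
After reduction: 225 − 56 = 169 months
Cap at 339 months: 169 months is within the cap, no reduction.
Minimum 192 months: 169 months is below the minimum → 192 months

192 months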